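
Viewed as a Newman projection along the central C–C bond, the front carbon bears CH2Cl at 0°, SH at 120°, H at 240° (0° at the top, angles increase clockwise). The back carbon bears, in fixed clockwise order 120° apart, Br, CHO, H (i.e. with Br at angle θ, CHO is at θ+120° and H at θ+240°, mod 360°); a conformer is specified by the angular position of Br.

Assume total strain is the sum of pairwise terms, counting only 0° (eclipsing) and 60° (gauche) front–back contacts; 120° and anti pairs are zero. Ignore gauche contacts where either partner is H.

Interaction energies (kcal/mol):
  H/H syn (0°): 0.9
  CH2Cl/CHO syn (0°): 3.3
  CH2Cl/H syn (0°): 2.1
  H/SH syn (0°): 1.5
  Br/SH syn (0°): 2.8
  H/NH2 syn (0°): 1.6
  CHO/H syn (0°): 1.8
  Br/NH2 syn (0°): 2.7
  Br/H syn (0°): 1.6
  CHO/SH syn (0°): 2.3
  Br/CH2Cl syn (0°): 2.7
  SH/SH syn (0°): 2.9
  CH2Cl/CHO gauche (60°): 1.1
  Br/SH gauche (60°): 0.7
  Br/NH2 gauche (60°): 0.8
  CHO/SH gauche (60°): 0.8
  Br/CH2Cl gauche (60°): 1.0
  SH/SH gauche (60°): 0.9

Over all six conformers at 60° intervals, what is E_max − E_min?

4.9 kcal/mol

Br at 0° is eclipsed. CH2Cl at 0° is eclipsed with Br at 0° (2.7); SH at 120° is eclipsed with CHO at 120° (2.3); H at 240° is eclipsed with H at 240° (0.9). Total 5.9 kcal/mol.
Br at 60° is staggered. CH2Cl at 0° is gauche with Br at 60° (1.0); SH at 120° is gauche with Br at 60° (0.7); SH at 120° is gauche with CHO at 180° (0.8). Total 2.5 kcal/mol.
Br at 120° is eclipsed. CH2Cl at 0° is eclipsed with H at 0° (2.1); SH at 120° is eclipsed with Br at 120° (2.8); H at 240° is eclipsed with CHO at 240° (1.8). Total 6.7 kcal/mol.
Br at 180° is staggered. CH2Cl at 0° is gauche with CHO at 300° (1.1); SH at 120° is gauche with Br at 180° (0.7). Total 1.8 kcal/mol.
Br at 240° is eclipsed. CH2Cl at 0° is eclipsed with CHO at 0° (3.3); SH at 120° is eclipsed with H at 120° (1.5); H at 240° is eclipsed with Br at 240° (1.6). Total 6.4 kcal/mol.
Br at 300° is staggered. CH2Cl at 0° is gauche with Br at 300° (1.0); CH2Cl at 0° is gauche with CHO at 60° (1.1); SH at 120° is gauche with CHO at 60° (0.8). Total 2.9 kcal/mol.
Max at 120° (6.7 kcal/mol), min at 180° (1.8 kcal/mol); barrier = 4.9 kcal/mol.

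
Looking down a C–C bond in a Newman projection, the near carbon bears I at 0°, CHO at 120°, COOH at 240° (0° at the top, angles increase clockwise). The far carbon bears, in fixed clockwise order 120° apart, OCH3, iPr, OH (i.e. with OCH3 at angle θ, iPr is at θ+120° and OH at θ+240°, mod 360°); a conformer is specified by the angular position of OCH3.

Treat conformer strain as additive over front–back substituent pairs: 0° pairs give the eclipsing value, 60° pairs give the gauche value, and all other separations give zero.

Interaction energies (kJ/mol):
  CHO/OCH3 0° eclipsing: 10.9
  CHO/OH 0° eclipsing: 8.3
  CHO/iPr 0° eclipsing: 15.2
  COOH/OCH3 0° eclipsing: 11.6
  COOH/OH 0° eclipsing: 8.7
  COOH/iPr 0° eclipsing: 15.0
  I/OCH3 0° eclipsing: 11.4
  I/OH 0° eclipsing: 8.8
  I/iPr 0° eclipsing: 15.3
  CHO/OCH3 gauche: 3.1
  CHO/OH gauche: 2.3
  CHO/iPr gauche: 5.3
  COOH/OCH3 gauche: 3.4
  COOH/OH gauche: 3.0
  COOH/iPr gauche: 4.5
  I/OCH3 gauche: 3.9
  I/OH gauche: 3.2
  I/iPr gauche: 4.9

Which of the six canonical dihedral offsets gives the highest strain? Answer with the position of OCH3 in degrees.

0°

OCH3 at 0° (eclipsed): I–OCH3 eclipsed, CHO–iPr eclipsed, COOH–OH eclipsed; 11.4 + 15.2 + 8.7 = 35.3 kJ/mol.
OCH3 at 60° (staggered): I–OCH3 gauche, I–OH gauche, CHO–OCH3 gauche, CHO–iPr gauche, COOH–iPr gauche, COOH–OH gauche; 3.9 + 3.2 + 3.1 + 5.3 + 4.5 + 3.0 = 23.0 kJ/mol.
OCH3 at 120° (eclipsed): I–OH eclipsed, CHO–OCH3 eclipsed, COOH–iPr eclipsed; 8.8 + 10.9 + 15.0 = 34.7 kJ/mol.
OCH3 at 180° (staggered): I–iPr gauche, I–OH gauche, CHO–OCH3 gauche, CHO–OH gauche, COOH–OCH3 gauche, COOH–iPr gauche; 4.9 + 3.2 + 3.1 + 2.3 + 3.4 + 4.5 = 21.4 kJ/mol.
OCH3 at 240° (eclipsed): I–iPr eclipsed, CHO–OH eclipsed, COOH–OCH3 eclipsed; 15.3 + 8.3 + 11.6 = 35.2 kJ/mol.
OCH3 at 300° (staggered): I–OCH3 gauche, I–iPr gauche, CHO–iPr gauche, CHO–OH gauche, COOH–OCH3 gauche, COOH–OH gauche; 3.9 + 4.9 + 5.3 + 2.3 + 3.4 + 3.0 = 22.8 kJ/mol.
The maximum (35.3 kJ/mol) occurs with OCH3 at 0°.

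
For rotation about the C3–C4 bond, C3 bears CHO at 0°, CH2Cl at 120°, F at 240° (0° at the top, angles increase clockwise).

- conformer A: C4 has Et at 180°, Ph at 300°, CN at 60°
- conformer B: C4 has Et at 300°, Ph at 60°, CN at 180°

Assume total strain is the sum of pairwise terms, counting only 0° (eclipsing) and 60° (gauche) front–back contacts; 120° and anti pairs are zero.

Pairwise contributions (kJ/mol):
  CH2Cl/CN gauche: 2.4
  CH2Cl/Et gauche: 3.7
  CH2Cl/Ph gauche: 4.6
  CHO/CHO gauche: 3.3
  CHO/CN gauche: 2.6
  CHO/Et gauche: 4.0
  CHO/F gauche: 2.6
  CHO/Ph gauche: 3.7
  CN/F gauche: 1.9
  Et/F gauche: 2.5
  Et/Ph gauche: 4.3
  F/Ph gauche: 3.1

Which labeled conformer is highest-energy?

B

A (staggered): CHO(0°)/Ph(300°) gauche 3.7; CHO(0°)/CN(60°) gauche 2.6; CH2Cl(120°)/Et(180°) gauche 3.7; CH2Cl(120°)/CN(60°) gauche 2.4; F(240°)/Et(180°) gauche 2.5; F(240°)/Ph(300°) gauche 3.1 → 18.0 kJ/mol.
B (staggered): CHO(0°)/Et(300°) gauche 4.0; CHO(0°)/Ph(60°) gauche 3.7; CH2Cl(120°)/Ph(60°) gauche 4.6; CH2Cl(120°)/CN(180°) gauche 2.4; F(240°)/Et(300°) gauche 2.5; F(240°)/CN(180°) gauche 1.9 → 19.1 kJ/mol.
B has the highest total (19.1 kJ/mol).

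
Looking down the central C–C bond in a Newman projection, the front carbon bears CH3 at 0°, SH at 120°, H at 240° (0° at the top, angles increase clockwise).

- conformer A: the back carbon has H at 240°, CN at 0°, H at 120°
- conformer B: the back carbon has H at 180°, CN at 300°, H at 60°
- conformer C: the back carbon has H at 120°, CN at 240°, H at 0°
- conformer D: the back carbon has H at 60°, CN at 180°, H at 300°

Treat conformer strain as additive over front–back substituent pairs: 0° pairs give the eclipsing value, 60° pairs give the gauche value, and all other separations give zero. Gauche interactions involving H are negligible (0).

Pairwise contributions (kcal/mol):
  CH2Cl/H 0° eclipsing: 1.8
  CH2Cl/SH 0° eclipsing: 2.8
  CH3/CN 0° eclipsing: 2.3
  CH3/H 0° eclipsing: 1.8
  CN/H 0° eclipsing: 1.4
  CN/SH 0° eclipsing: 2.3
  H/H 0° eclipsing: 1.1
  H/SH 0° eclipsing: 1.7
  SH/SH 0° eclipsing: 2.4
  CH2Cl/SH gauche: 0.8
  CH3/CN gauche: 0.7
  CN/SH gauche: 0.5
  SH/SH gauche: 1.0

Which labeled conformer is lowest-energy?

D

A (eclipsed): CH3(0°)/CN(0°) eclipsed 2.3; SH(120°)/H(120°) eclipsed 1.7; H(240°)/H(240°) eclipsed 1.1 → 5.1 kcal/mol.
B (staggered): CH3(0°)/CN(300°) gauche 0.7 → 0.7 kcal/mol.
C (eclipsed): CH3(0°)/H(0°) eclipsed 1.8; SH(120°)/H(120°) eclipsed 1.7; H(240°)/CN(240°) eclipsed 1.4 → 4.9 kcal/mol.
D (staggered): SH(120°)/CN(180°) gauche 0.5 → 0.5 kcal/mol.
D has the lowest total (0.5 kcal/mol).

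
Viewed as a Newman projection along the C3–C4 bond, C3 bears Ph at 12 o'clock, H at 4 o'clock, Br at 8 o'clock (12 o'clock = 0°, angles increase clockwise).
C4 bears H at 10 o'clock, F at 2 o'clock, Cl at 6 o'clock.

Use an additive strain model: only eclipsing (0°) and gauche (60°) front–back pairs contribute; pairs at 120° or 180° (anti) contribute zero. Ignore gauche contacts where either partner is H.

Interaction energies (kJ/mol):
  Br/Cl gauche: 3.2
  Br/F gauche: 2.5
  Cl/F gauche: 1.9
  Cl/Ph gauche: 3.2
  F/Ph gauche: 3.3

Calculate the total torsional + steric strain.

6.5 kJ/mol

This conformer (staggered): Ph–F gauche, Br–Cl gauche; 3.3 + 3.2 = 6.5 kJ/mol.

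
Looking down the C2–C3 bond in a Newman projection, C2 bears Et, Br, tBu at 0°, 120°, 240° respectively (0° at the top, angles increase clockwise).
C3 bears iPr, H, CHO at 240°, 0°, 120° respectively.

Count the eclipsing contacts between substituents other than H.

Non-H eclipsing pairs: Br(120°)/CHO(120°); tBu(240°)/iPr(240°) — 2 interactions.

2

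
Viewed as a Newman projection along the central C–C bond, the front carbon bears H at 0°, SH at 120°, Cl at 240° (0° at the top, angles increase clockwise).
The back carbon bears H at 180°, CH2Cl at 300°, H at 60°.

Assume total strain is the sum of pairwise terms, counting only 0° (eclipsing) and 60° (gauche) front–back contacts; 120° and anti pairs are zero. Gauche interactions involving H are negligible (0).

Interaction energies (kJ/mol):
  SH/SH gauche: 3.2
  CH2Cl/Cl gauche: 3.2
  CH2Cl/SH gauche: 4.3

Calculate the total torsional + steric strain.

3.2 kJ/mol

This conformer (staggered): Cl–CH2Cl gauche; 3.2 = 3.2 kJ/mol.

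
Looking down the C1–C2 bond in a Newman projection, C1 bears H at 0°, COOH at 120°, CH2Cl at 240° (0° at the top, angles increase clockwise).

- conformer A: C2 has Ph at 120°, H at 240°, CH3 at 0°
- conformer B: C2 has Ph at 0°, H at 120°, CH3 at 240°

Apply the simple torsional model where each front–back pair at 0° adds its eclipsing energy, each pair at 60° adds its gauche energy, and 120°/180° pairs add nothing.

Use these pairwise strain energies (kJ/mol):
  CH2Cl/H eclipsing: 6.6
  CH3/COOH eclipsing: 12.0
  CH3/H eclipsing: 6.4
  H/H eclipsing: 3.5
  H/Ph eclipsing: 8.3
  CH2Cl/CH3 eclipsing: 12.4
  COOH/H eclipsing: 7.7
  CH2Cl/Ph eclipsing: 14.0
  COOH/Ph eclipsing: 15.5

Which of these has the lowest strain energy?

A (eclipsed): H–CH3 eclipsed, COOH–Ph eclipsed, CH2Cl–H eclipsed; 6.4 + 15.5 + 6.6 = 28.5 kJ/mol.
B (eclipsed): H–Ph eclipsed, COOH–H eclipsed, CH2Cl–CH3 eclipsed; 8.3 + 7.7 + 12.4 = 28.4 kJ/mol.
B has the lowest total (28.4 kJ/mol).

B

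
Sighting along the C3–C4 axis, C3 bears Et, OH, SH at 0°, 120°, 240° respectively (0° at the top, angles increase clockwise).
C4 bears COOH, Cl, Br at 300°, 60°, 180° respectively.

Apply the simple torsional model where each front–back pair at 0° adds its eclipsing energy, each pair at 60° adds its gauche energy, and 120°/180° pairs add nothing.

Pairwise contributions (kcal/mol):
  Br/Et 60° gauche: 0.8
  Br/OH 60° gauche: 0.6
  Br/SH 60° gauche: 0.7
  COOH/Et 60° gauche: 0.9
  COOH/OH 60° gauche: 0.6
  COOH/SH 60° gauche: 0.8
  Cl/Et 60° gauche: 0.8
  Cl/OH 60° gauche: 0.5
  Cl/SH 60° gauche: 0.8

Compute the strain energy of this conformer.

4.3 kcal/mol

This conformer (staggered): Et–COOH gauche, Et–Cl gauche, OH–Cl gauche, OH–Br gauche, SH–COOH gauche, SH–Br gauche; 0.9 + 0.8 + 0.5 + 0.6 + 0.8 + 0.7 = 4.3 kcal/mol.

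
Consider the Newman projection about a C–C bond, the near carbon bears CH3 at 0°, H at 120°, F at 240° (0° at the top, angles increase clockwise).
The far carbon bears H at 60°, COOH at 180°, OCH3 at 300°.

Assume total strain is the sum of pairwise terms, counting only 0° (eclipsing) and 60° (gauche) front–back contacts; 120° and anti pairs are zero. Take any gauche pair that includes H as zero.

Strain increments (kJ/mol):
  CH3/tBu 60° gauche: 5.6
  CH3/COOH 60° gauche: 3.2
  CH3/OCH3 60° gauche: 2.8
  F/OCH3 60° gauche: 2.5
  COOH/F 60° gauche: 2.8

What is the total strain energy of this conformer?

8.1 kJ/mol

This conformer (staggered): CH3–OCH3 gauche, F–COOH gauche, F–OCH3 gauche; 2.8 + 2.8 + 2.5 = 8.1 kJ/mol.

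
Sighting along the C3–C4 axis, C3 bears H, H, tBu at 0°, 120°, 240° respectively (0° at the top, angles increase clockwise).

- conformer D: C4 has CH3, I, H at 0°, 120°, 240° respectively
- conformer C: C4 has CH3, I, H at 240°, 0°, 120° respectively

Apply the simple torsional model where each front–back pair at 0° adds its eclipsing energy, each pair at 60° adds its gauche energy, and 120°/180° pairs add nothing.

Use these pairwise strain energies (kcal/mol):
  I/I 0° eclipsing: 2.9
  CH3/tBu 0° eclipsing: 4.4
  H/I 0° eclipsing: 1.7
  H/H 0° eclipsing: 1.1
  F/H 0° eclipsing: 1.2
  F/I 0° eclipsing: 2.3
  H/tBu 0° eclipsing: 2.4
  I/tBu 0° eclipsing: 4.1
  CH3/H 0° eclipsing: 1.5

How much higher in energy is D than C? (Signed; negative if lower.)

-1.6 kcal/mol

D (eclipsed): H(0°)/CH3(0°) eclipsed 1.5; H(120°)/I(120°) eclipsed 1.7; tBu(240°)/H(240°) eclipsed 2.4 → 5.6 kcal/mol.
C (eclipsed): H(0°)/I(0°) eclipsed 1.7; H(120°)/H(120°) eclipsed 1.1; tBu(240°)/CH3(240°) eclipsed 4.4 → 7.2 kcal/mol.
E(D) − E(C) = 5.6 − 7.2 = -1.6 kcal/mol.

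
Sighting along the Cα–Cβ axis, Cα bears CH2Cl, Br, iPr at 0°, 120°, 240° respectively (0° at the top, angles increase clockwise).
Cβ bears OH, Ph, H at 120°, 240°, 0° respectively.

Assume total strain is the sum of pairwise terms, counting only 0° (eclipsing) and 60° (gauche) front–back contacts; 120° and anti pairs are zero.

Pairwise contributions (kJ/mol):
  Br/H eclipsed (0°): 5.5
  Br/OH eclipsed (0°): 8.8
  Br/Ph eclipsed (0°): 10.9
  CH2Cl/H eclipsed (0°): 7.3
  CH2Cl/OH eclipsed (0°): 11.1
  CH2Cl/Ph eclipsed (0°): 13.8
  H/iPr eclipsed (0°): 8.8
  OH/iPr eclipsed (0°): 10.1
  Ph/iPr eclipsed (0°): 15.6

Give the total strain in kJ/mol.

31.7 kJ/mol

This conformer (eclipsed): CH2Cl–H eclipsed, Br–OH eclipsed, iPr–Ph eclipsed; 7.3 + 8.8 + 15.6 = 31.7 kJ/mol.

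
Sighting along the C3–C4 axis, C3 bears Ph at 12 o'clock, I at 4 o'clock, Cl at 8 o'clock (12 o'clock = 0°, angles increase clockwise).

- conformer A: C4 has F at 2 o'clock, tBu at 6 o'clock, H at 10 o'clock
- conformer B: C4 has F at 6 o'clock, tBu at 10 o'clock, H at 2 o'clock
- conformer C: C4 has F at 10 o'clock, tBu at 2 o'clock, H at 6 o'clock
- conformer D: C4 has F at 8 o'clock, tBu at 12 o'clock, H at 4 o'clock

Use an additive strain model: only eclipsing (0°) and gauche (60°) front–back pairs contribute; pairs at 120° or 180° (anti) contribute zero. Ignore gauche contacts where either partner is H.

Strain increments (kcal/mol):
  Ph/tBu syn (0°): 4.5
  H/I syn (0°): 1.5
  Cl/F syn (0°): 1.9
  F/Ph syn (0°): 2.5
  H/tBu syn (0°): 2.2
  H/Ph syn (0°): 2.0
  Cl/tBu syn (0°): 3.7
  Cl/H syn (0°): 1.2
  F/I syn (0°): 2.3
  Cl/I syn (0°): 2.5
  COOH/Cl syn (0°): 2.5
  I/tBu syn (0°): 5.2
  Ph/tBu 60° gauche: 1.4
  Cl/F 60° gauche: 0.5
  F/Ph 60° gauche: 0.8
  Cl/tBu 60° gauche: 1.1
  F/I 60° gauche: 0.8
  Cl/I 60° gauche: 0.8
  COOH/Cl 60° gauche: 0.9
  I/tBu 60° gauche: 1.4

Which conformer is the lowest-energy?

B

A is staggered. Ph at 0° is gauche with F at 60° (0.8); I at 120° is gauche with F at 60° (0.8); I at 120° is gauche with tBu at 180° (1.4); Cl at 240° is gauche with tBu at 180° (1.1). Total 4.1 kcal/mol.
B is staggered. Ph at 0° is gauche with tBu at 300° (1.4); I at 120° is gauche with F at 180° (0.8); Cl at 240° is gauche with F at 180° (0.5); Cl at 240° is gauche with tBu at 300° (1.1). Total 3.8 kcal/mol.
C is staggered. Ph at 0° is gauche with F at 300° (0.8); Ph at 0° is gauche with tBu at 60° (1.4); I at 120° is gauche with tBu at 60° (1.4); Cl at 240° is gauche with F at 300° (0.5). Total 4.1 kcal/mol.
D is eclipsed. Ph at 0° is eclipsed with tBu at 0° (4.5); I at 120° is eclipsed with H at 120° (1.5); Cl at 240° is eclipsed with F at 240° (1.9). Total 7.9 kcal/mol.
B has the lowest total (3.8 kcal/mol).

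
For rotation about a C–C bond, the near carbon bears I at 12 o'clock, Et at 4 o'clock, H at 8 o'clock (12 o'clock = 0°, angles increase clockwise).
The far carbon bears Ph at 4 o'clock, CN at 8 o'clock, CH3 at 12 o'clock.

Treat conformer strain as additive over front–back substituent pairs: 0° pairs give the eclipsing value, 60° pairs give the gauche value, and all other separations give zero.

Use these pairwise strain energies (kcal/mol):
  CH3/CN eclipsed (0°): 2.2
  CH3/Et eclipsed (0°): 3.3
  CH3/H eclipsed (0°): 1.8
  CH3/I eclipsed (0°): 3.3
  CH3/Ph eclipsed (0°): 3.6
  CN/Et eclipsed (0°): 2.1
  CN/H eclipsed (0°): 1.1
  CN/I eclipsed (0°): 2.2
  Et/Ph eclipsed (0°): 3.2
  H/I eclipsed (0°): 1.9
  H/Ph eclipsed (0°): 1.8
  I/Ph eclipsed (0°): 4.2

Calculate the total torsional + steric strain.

7.6 kcal/mol

This conformer is eclipsed. I at 0° is eclipsed with CH3 at 0° (3.3); Et at 120° is eclipsed with Ph at 120° (3.2); H at 240° is eclipsed with CN at 240° (1.1). Total 7.6 kcal/mol.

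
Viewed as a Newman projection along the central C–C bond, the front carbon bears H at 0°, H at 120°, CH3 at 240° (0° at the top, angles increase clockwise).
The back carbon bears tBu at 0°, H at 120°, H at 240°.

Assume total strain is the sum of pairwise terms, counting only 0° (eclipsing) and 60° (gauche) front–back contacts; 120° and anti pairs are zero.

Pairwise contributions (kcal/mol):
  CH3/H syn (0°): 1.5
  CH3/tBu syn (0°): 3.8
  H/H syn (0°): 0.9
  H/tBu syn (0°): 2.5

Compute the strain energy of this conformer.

This conformer is eclipsed. H at 0° is eclipsed with tBu at 0° (2.5); H at 120° is eclipsed with H at 120° (0.9); CH3 at 240° is eclipsed with H at 240° (1.5). Total 4.9 kcal/mol.

4.9 kcal/mol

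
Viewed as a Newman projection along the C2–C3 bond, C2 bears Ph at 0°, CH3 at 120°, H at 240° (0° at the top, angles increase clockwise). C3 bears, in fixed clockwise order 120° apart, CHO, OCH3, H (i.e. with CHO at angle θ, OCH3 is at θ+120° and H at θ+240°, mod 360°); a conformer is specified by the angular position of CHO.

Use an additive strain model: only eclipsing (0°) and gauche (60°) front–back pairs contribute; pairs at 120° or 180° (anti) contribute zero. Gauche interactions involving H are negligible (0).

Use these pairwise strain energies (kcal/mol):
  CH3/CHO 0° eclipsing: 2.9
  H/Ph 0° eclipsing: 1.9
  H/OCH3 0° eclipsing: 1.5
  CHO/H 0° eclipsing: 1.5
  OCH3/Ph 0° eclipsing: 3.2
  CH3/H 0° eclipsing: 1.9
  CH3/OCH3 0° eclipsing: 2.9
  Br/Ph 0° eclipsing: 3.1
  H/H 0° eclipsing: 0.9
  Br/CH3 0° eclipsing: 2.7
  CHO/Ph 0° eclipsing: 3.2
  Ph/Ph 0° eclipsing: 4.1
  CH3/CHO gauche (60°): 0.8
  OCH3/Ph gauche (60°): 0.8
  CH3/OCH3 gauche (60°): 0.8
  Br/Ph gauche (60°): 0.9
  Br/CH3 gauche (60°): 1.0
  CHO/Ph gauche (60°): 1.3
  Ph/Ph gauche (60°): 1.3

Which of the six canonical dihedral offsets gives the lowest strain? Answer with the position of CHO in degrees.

180°

CHO at 0° (eclipsed): Ph–CHO eclipsed, CH3–OCH3 eclipsed, H–H eclipsed; 3.2 + 2.9 + 0.9 = 7.0 kcal/mol.
CHO at 60° (staggered): Ph–CHO gauche, CH3–CHO gauche, CH3–OCH3 gauche; 1.3 + 0.8 + 0.8 = 2.9 kcal/mol.
CHO at 120° (eclipsed): Ph–H eclipsed, CH3–CHO eclipsed, H–OCH3 eclipsed; 1.9 + 2.9 + 1.5 = 6.3 kcal/mol.
CHO at 180° (staggered): Ph–OCH3 gauche, CH3–CHO gauche; 0.8 + 0.8 = 1.6 kcal/mol.
CHO at 240° (eclipsed): Ph–OCH3 eclipsed, CH3–H eclipsed, H–CHO eclipsed; 3.2 + 1.9 + 1.5 = 6.6 kcal/mol.
CHO at 300° (staggered): Ph–CHO gauche, Ph–OCH3 gauche, CH3–OCH3 gauche; 1.3 + 0.8 + 0.8 = 2.9 kcal/mol.
The minimum (1.6 kcal/mol) occurs with CHO at 180°.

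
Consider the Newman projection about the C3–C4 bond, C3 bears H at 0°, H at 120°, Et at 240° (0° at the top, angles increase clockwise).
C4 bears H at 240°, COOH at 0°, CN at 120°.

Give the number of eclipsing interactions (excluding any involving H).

Every eclipsing pair involves H, so the count is 0.

0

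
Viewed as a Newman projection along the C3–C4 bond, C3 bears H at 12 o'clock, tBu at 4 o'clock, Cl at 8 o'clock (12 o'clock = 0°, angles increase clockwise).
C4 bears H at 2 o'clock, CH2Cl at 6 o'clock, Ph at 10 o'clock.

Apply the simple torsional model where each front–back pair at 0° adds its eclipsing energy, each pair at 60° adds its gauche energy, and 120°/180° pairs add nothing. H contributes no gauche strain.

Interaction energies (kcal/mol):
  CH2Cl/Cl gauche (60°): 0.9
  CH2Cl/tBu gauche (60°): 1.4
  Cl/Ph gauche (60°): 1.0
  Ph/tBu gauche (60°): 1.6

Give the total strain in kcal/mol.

3.3 kcal/mol

This conformer (staggered): tBu(120°)/CH2Cl(180°) gauche 1.4; Cl(240°)/CH2Cl(180°) gauche 0.9; Cl(240°)/Ph(300°) gauche 1.0 → 3.3 kcal/mol.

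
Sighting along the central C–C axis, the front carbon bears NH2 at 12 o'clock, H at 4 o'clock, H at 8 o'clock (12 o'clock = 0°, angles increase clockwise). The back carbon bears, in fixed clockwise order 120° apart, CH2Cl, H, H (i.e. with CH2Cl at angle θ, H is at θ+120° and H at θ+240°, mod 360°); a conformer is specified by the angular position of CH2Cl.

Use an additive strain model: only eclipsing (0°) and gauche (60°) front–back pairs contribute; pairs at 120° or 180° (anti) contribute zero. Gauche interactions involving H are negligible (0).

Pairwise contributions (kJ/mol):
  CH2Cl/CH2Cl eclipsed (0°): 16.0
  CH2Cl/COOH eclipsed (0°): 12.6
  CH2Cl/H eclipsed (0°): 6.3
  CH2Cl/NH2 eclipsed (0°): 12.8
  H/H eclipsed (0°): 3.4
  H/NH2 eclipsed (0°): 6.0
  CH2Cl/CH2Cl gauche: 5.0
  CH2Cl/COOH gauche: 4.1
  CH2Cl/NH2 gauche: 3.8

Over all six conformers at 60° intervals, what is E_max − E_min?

19.6 kJ/mol

CH2Cl at 0° (eclipsed): NH2–CH2Cl eclipsed, H–H eclipsed, H–H eclipsed; 12.8 + 3.4 + 3.4 = 19.6 kJ/mol.
CH2Cl at 60° (staggered): NH2–CH2Cl gauche; 3.8 = 3.8 kJ/mol.
CH2Cl at 120° (eclipsed): NH2–H eclipsed, H–CH2Cl eclipsed, H–H eclipsed; 6.0 + 6.3 + 3.4 = 15.7 kJ/mol.
CH2Cl at 180° (staggered): no non-H gauche contacts → 0.0 kJ/mol.
CH2Cl at 240° (eclipsed): NH2–H eclipsed, H–H eclipsed, H–CH2Cl eclipsed; 6.0 + 3.4 + 6.3 = 15.7 kJ/mol.
CH2Cl at 300° (staggered): NH2–CH2Cl gauche; 3.8 = 3.8 kJ/mol.
Max at 0° (19.6 kJ/mol), min at 180° (0.0 kJ/mol); barrier = 19.6 kJ/mol.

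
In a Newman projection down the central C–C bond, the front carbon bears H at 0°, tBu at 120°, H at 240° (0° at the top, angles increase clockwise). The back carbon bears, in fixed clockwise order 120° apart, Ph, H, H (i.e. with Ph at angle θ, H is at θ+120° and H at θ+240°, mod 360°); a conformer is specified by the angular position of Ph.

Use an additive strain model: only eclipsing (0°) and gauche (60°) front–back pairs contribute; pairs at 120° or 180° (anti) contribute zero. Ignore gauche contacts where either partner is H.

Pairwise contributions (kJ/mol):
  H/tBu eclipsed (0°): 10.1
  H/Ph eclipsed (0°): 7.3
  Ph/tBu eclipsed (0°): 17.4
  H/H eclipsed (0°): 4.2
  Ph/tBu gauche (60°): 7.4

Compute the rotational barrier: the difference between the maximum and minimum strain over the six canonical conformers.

Ph at 0° (eclipsed): H(0°)/Ph(0°) eclipsed 7.3; tBu(120°)/H(120°) eclipsed 10.1; H(240°)/H(240°) eclipsed 4.2 → 21.6 kJ/mol.
Ph at 60° (staggered): tBu(120°)/Ph(60°) gauche 7.4 → 7.4 kJ/mol.
Ph at 120° (eclipsed): H(0°)/H(0°) eclipsed 4.2; tBu(120°)/Ph(120°) eclipsed 17.4; H(240°)/H(240°) eclipsed 4.2 → 25.8 kJ/mol.
Ph at 180° (staggered): tBu(120°)/Ph(180°) gauche 7.4 → 7.4 kJ/mol.
Ph at 240° (eclipsed): H(0°)/H(0°) eclipsed 4.2; tBu(120°)/H(120°) eclipsed 10.1; H(240°)/Ph(240°) eclipsed 7.3 → 21.6 kJ/mol.
Ph at 300° (staggered): no non-H gauche contacts → 0.0 kJ/mol.
Max at 120° (25.8 kJ/mol), min at 300° (0.0 kJ/mol); barrier = 25.8 kJ/mol.

25.8 kJ/mol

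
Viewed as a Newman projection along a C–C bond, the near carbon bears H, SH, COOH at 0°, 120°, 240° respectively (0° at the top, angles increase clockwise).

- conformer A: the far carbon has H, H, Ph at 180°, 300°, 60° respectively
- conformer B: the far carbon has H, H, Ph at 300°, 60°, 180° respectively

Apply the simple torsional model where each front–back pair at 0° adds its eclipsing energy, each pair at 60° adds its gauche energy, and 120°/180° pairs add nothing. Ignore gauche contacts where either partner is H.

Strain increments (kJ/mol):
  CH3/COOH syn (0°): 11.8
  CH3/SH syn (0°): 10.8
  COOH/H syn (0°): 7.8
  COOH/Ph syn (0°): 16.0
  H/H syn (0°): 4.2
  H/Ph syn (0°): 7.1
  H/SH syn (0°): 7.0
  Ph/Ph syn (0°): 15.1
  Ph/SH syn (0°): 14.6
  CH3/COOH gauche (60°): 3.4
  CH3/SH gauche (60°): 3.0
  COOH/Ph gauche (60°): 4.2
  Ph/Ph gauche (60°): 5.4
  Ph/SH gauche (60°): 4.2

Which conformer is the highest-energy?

B

A is staggered. SH at 120° is gauche with Ph at 60° (4.2). Total 4.2 kJ/mol.
B is staggered. SH at 120° is gauche with Ph at 180° (4.2); COOH at 240° is gauche with Ph at 180° (4.2). Total 8.4 kJ/mol.
B has the highest total (8.4 kJ/mol).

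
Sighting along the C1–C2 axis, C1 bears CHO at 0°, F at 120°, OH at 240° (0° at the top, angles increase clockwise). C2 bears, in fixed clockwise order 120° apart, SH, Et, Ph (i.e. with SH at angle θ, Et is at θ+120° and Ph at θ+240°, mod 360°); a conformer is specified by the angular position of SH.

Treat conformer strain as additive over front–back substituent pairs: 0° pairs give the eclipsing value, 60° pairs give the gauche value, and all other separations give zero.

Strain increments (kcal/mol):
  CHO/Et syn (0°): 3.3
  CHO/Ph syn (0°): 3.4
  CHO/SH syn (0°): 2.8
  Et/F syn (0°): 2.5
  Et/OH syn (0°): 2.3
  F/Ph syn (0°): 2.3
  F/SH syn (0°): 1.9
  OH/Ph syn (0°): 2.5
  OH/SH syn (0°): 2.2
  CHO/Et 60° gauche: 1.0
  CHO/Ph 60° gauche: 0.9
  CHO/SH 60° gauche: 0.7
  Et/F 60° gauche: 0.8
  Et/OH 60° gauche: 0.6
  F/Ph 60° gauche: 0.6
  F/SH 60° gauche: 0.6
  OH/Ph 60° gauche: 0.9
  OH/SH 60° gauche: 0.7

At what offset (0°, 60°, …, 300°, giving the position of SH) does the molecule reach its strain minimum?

180°

SH at 0° (eclipsed): CHO–SH eclipsed, F–Et eclipsed, OH–Ph eclipsed; 2.8 + 2.5 + 2.5 = 7.8 kcal/mol.
SH at 60° (staggered): CHO–SH gauche, CHO–Ph gauche, F–SH gauche, F–Et gauche, OH–Et gauche, OH–Ph gauche; 0.7 + 0.9 + 0.6 + 0.8 + 0.6 + 0.9 = 4.5 kcal/mol.
SH at 120° (eclipsed): CHO–Ph eclipsed, F–SH eclipsed, OH–Et eclipsed; 3.4 + 1.9 + 2.3 = 7.6 kcal/mol.
SH at 180° (staggered): CHO–Et gauche, CHO–Ph gauche, F–SH gauche, F–Ph gauche, OH–SH gauche, OH–Et gauche; 1.0 + 0.9 + 0.6 + 0.6 + 0.7 + 0.6 = 4.4 kcal/mol.
SH at 240° (eclipsed): CHO–Et eclipsed, F–Ph eclipsed, OH–SH eclipsed; 3.3 + 2.3 + 2.2 = 7.8 kcal/mol.
SH at 300° (staggered): CHO–SH gauche, CHO–Et gauche, F–Et gauche, F–Ph gauche, OH–SH gauche, OH–Ph gauche; 0.7 + 1.0 + 0.8 + 0.6 + 0.7 + 0.9 = 4.7 kcal/mol.
The minimum (4.4 kcal/mol) occurs with SH at 180°.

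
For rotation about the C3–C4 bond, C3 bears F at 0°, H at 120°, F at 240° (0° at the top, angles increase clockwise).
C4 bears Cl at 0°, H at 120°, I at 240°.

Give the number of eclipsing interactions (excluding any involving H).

2

Non-H eclipsing pairs: F(0°)/Cl(0°); F(240°)/I(240°) — 2 interactions.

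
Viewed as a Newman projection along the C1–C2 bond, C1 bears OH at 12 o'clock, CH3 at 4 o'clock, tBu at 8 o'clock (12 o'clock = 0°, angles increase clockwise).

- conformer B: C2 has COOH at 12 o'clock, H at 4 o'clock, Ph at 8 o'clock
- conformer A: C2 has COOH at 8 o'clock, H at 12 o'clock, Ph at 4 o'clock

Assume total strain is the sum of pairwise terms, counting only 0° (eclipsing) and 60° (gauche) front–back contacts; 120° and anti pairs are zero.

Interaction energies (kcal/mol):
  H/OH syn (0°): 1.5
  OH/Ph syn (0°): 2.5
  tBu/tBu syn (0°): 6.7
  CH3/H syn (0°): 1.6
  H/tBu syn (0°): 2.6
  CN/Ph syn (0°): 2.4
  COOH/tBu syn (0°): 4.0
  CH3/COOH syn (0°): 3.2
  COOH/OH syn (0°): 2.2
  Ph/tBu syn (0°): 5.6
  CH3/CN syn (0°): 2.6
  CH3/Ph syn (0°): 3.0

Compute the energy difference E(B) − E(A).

B (eclipsed): OH–COOH eclipsed, CH3–H eclipsed, tBu–Ph eclipsed; 2.2 + 1.6 + 5.6 = 9.4 kcal/mol.
A (eclipsed): OH–H eclipsed, CH3–Ph eclipsed, tBu–COOH eclipsed; 1.5 + 3.0 + 4.0 = 8.5 kcal/mol.
E(B) − E(A) = 9.4 − 8.5 = +0.9 kcal/mol.

+0.9 kcal/mol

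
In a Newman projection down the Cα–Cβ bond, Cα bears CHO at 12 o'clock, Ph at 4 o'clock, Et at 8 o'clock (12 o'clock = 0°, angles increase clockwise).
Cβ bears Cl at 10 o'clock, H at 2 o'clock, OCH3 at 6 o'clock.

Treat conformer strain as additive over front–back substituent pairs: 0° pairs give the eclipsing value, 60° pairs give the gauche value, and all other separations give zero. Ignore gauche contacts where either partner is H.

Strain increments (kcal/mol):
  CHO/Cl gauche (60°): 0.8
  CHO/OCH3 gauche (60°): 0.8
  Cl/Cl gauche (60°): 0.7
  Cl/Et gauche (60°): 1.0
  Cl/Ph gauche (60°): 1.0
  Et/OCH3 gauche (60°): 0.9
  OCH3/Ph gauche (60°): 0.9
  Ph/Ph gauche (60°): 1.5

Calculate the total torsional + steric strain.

This conformer (staggered): CHO(0°)/Cl(300°) gauche 0.8; Ph(120°)/OCH3(180°) gauche 0.9; Et(240°)/Cl(300°) gauche 1.0; Et(240°)/OCH3(180°) gauche 0.9 → 3.6 kcal/mol.

3.6 kcal/mol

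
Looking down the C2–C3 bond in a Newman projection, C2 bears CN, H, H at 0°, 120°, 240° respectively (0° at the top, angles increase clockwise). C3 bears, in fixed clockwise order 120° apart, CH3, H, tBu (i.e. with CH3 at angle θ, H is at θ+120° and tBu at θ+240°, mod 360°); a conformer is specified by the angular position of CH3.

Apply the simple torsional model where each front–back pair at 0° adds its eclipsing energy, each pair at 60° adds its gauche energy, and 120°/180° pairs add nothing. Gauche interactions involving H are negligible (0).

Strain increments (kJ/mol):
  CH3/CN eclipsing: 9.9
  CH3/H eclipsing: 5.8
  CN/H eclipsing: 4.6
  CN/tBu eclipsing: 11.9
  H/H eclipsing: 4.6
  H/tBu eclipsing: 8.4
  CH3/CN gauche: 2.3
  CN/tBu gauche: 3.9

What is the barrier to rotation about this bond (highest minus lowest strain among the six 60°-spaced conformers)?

20.6 kJ/mol

CH3 at 0° (eclipsed): CN–CH3 eclipsed, H–H eclipsed, H–tBu eclipsed; 9.9 + 4.6 + 8.4 = 22.9 kJ/mol.
CH3 at 60° (staggered): CN–CH3 gauche, CN–tBu gauche; 2.3 + 3.9 = 6.2 kJ/mol.
CH3 at 120° (eclipsed): CN–tBu eclipsed, H–CH3 eclipsed, H–H eclipsed; 11.9 + 5.8 + 4.6 = 22.3 kJ/mol.
CH3 at 180° (staggered): CN–tBu gauche; 3.9 = 3.9 kJ/mol.
CH3 at 240° (eclipsed): CN–H eclipsed, H–tBu eclipsed, H–CH3 eclipsed; 4.6 + 8.4 + 5.8 = 18.8 kJ/mol.
CH3 at 300° (staggered): CN–CH3 gauche; 2.3 = 2.3 kJ/mol.
Max at 0° (22.9 kJ/mol), min at 300° (2.3 kJ/mol); barrier = 20.6 kJ/mol.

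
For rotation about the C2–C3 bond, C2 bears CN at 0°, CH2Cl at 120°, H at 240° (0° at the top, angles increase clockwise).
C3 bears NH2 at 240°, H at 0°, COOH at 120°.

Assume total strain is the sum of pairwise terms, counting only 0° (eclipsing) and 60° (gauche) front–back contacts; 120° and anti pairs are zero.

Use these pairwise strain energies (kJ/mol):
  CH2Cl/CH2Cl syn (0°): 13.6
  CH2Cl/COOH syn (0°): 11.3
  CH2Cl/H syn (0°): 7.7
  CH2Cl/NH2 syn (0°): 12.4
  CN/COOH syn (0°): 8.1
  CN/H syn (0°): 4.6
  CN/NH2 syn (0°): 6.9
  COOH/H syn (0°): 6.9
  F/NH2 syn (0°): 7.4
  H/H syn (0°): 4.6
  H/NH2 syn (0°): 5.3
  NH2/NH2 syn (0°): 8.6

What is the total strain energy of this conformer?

21.2 kJ/mol

This conformer (eclipsed): CN(0°)/H(0°) eclipsed 4.6; CH2Cl(120°)/COOH(120°) eclipsed 11.3; H(240°)/NH2(240°) eclipsed 5.3 → 21.2 kJ/mol.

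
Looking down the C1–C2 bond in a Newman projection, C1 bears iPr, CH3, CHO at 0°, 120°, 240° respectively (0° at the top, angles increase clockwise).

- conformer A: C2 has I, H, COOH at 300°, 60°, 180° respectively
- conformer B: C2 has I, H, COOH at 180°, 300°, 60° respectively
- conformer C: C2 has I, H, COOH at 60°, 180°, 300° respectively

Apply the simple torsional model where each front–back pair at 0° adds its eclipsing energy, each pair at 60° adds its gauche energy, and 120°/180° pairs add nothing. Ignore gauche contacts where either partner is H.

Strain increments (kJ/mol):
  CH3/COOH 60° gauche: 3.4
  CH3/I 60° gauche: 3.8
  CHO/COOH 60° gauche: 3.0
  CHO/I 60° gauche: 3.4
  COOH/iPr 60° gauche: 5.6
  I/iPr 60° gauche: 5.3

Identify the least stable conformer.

C

A (staggered): iPr–I gauche, CH3–COOH gauche, CHO–I gauche, CHO–COOH gauche; 5.3 + 3.4 + 3.4 + 3.0 = 15.1 kJ/mol.
B (staggered): iPr–COOH gauche, CH3–I gauche, CH3–COOH gauche, CHO–I gauche; 5.6 + 3.8 + 3.4 + 3.4 = 16.2 kJ/mol.
C (staggered): iPr–I gauche, iPr–COOH gauche, CH3–I gauche, CHO–COOH gauche; 5.3 + 5.6 + 3.8 + 3.0 = 17.7 kJ/mol.
C has the highest total (17.7 kJ/mol).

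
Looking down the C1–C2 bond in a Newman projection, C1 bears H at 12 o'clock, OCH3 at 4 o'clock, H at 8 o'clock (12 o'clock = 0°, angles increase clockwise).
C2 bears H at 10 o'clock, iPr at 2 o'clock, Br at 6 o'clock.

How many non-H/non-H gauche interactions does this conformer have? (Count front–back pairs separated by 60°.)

Non-H gauche pairs: OCH3(120°)/iPr(60°); OCH3(120°)/Br(180°) — 2 interactions.

2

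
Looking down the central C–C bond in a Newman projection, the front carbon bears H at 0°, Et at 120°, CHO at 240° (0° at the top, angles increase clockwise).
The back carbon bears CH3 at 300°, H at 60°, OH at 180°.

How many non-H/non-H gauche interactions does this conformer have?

3

Non-H gauche pairs: Et(120°)/OH(180°); CHO(240°)/CH3(300°); CHO(240°)/OH(180°) — 3 interactions.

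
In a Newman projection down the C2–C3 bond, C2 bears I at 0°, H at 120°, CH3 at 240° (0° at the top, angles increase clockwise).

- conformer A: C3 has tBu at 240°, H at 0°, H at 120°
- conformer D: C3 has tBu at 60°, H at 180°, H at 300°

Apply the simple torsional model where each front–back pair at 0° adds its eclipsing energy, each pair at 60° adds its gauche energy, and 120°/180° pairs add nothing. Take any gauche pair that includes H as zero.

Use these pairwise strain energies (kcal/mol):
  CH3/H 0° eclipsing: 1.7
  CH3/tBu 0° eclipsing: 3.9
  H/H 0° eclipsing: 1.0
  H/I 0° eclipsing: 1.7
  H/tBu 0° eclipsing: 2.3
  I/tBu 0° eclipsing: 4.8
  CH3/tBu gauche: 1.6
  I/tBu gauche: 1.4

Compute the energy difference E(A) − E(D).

A (eclipsed): I–H eclipsed, H–H eclipsed, CH3–tBu eclipsed; 1.7 + 1.0 + 3.9 = 6.6 kcal/mol.
D (staggered): I–tBu gauche; 1.4 = 1.4 kcal/mol.
E(A) − E(D) = 6.6 − 1.4 = +5.2 kcal/mol.

+5.2 kcal/mol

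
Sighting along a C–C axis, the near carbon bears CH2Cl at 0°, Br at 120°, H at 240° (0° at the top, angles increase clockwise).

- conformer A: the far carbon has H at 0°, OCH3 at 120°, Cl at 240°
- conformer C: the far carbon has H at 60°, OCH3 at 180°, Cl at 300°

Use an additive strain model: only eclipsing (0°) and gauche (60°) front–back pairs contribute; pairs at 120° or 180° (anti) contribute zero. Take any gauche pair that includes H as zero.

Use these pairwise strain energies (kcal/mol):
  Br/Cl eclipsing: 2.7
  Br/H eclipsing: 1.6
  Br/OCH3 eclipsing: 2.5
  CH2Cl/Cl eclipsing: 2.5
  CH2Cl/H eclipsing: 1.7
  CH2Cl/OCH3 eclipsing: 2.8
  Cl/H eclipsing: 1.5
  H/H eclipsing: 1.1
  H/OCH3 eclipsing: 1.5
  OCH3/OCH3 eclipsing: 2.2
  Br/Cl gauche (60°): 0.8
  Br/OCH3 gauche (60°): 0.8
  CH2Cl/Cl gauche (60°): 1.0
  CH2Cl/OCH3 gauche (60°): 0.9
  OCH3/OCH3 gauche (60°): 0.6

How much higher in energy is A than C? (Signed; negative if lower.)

+3.9 kcal/mol

A is eclipsed. CH2Cl at 0° is eclipsed with H at 0° (1.7); Br at 120° is eclipsed with OCH3 at 120° (2.5); H at 240° is eclipsed with Cl at 240° (1.5). Total 5.7 kcal/mol.
C is staggered. CH2Cl at 0° is gauche with Cl at 300° (1.0); Br at 120° is gauche with OCH3 at 180° (0.8). Total 1.8 kcal/mol.
E(A) − E(C) = 5.7 − 1.8 = +3.9 kcal/mol.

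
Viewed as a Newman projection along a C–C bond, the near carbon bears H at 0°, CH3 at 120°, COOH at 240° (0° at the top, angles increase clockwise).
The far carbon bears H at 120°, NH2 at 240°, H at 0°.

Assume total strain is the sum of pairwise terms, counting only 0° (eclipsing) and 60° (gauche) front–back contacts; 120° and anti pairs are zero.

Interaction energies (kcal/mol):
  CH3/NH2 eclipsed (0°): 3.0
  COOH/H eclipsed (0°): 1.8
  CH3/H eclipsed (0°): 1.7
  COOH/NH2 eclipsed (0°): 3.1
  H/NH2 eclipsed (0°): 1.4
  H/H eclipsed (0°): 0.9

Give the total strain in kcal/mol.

This conformer is eclipsed. H at 0° is eclipsed with H at 0° (0.9); CH3 at 120° is eclipsed with H at 120° (1.7); COOH at 240° is eclipsed with NH2 at 240° (3.1). Total 5.7 kcal/mol.

5.7 kcal/mol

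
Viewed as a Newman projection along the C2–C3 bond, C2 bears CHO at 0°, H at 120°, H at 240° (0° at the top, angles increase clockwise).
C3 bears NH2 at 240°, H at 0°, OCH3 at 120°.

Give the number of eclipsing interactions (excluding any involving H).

0

Every eclipsing pair involves H, so the count is 0.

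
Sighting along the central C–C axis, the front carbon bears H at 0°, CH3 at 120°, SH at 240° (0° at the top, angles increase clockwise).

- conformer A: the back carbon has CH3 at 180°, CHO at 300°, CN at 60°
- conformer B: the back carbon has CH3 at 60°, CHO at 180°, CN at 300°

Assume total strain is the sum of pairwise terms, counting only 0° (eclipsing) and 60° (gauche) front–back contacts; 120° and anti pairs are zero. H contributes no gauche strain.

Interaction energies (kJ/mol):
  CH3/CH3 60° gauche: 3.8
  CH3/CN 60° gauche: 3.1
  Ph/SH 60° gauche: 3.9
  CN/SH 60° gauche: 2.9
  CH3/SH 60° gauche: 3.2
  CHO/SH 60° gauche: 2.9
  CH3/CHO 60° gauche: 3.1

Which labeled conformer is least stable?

A

A (staggered): CH3–CH3 gauche, CH3–CN gauche, SH–CH3 gauche, SH–CHO gauche; 3.8 + 3.1 + 3.2 + 2.9 = 13.0 kJ/mol.
B (staggered): CH3–CH3 gauche, CH3–CHO gauche, SH–CHO gauche, SH–CN gauche; 3.8 + 3.1 + 2.9 + 2.9 = 12.7 kJ/mol.
A has the highest total (13.0 kJ/mol).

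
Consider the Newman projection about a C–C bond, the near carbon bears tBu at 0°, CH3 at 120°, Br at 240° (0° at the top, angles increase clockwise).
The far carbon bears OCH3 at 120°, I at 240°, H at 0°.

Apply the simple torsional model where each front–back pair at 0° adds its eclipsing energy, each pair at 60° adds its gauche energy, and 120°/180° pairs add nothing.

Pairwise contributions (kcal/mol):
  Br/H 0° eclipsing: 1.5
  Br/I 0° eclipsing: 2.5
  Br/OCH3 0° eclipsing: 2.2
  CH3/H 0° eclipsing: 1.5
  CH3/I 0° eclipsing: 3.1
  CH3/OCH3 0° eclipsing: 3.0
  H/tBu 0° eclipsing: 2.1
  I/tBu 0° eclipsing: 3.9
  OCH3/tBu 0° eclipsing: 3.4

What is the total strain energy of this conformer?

7.6 kcal/mol

This conformer (eclipsed): tBu–H eclipsed, CH3–OCH3 eclipsed, Br–I eclipsed; 2.1 + 3.0 + 2.5 = 7.6 kcal/mol.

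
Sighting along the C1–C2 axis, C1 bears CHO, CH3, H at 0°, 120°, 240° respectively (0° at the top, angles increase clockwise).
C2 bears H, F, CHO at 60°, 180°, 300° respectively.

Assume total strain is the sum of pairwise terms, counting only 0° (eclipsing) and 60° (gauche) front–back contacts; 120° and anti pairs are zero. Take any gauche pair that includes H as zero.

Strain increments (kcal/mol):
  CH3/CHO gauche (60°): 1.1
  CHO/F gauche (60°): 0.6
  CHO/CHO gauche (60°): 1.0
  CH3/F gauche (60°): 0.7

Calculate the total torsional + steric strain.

1.7 kcal/mol

This conformer is staggered. CHO at 0° is gauche with CHO at 300° (1.0); CH3 at 120° is gauche with F at 180° (0.7). Total 1.7 kcal/mol.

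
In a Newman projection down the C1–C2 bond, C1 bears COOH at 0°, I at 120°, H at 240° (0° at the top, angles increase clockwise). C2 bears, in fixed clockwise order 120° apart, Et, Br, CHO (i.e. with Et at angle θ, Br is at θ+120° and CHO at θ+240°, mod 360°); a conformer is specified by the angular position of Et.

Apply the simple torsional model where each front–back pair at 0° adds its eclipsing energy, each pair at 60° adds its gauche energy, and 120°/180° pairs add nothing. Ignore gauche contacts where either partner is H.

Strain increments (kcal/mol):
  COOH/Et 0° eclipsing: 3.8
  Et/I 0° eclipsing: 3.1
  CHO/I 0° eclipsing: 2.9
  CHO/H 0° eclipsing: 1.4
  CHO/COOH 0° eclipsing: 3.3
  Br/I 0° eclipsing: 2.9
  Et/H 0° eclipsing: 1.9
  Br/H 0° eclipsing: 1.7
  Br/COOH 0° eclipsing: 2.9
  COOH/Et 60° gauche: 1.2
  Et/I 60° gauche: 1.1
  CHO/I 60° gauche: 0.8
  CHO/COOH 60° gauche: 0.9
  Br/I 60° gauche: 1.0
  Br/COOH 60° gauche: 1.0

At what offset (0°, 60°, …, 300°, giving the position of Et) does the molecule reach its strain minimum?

Et at 0° (eclipsed): COOH(0°)/Et(0°) eclipsed 3.8; I(120°)/Br(120°) eclipsed 2.9; H(240°)/CHO(240°) eclipsed 1.4 → 8.1 kcal/mol.
Et at 60° (staggered): COOH(0°)/Et(60°) gauche 1.2; COOH(0°)/CHO(300°) gauche 0.9; I(120°)/Et(60°) gauche 1.1; I(120°)/Br(180°) gauche 1.0 → 4.2 kcal/mol.
Et at 120° (eclipsed): COOH(0°)/CHO(0°) eclipsed 3.3; I(120°)/Et(120°) eclipsed 3.1; H(240°)/Br(240°) eclipsed 1.7 → 8.1 kcal/mol.
Et at 180° (staggered): COOH(0°)/Br(300°) gauche 1.0; COOH(0°)/CHO(60°) gauche 0.9; I(120°)/Et(180°) gauche 1.1; I(120°)/CHO(60°) gauche 0.8 → 3.8 kcal/mol.
Et at 240° (eclipsed): COOH(0°)/Br(0°) eclipsed 2.9; I(120°)/CHO(120°) eclipsed 2.9; H(240°)/Et(240°) eclipsed 1.9 → 7.7 kcal/mol.
Et at 300° (staggered): COOH(0°)/Et(300°) gauche 1.2; COOH(0°)/Br(60°) gauche 1.0; I(120°)/Br(60°) gauche 1.0; I(120°)/CHO(180°) gauche 0.8 → 4.0 kcal/mol.
The minimum (3.8 kcal/mol) occurs with Et at 180°.

180°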